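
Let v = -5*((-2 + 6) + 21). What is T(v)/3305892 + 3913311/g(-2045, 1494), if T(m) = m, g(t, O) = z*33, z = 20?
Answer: 539040976913/90912030 ≈ 5929.3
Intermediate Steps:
g(t, O) = 660 (g(t, O) = 20*33 = 660)
v = -125 (v = -5*(4 + 21) = -5*25 = -125)
T(v)/3305892 + 3913311/g(-2045, 1494) = -125/3305892 + 3913311/660 = -125*1/3305892 + 3913311*(1/660) = -125/3305892 + 1304437/220 = 539040976913/90912030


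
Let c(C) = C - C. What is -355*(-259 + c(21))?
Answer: 91945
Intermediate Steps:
c(C) = 0
-355*(-259 + c(21)) = -355*(-259 + 0) = -355*(-259) = 91945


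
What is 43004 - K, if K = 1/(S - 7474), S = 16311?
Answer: 380026347/8837 ≈ 43004.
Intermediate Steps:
K = 1/8837 (K = 1/(16311 - 7474) = 1/8837 ≈ 0.00011316)
43004 - K = 43004 - 1*1/8837 = 43004 - 1/8837 = 380026347/8837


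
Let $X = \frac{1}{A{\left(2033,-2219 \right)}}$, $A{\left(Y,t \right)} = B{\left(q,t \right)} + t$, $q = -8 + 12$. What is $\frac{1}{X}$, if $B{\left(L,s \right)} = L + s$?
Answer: $-4434$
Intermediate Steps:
$q = 4$
$A{\left(Y,t \right)} = 4 + 2 t$ ($A{\left(Y,t \right)} = \left(4 + t\right) + t = 4 + 2 t$)
$X = - \frac{1}{4434}$ ($X = \frac{1}{4 + 2 \left(-2219\right)} = \frac{1}{4 - 4438} = \frac{1}{-4434} = - \frac{1}{4434} \approx -0.00022553$)
$\frac{1}{X} = \frac{1}{- \frac{1}{4434}} = -4434$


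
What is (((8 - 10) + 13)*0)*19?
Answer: 0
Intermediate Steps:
(((8 - 10) + 13)*0)*19 = ((-2 + 13)*0)*19 = (11*0)*19 = 0*19 = 0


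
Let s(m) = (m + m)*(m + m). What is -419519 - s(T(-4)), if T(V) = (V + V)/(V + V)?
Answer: -419523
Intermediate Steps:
T(V) = 1 (T(V) = (2*V)/((2*V)) = (2*V)*(1/(2*V)) = 1)
s(m) = 4*m**2 (s(m) = (2*m)*(2*m) = 4*m**2)
-419519 - s(T(-4)) = -419519 - 4*1**2 = -419519 - 4 = -419523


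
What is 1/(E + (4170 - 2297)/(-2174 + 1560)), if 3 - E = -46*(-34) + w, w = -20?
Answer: -614/948047 ≈ -0.00064765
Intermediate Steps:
E = -1541 (E = 3 - (-46*(-34) - 20) = 3 - (1564 - 20) = 3 - 1*1544 = 3 - 1544 = -1541)
1/(E + (4170 - 2297)/(-2174 + 1560)) = 1/(-1541 + (4170 - 2297)/(-2174 + 1560)) = 1/(-1541 + 1873/(-614)) = 1/(-1541 + 1873*(-1/614)) = 1/(-1541 - 1873/614) = 1/(-948047/614) = -614/948047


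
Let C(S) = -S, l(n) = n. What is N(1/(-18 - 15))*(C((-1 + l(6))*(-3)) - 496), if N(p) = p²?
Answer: -481/1089 ≈ -0.44169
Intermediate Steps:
N(1/(-18 - 15))*(C((-1 + l(6))*(-3)) - 496) = (1/(-18 - 15))²*(-(-1 + 6)*(-3) - 496) = (1/(-33))²*(-5*(-3) - 496) = (-1/33)²*(-1*(-15) - 496) = (15 - 496)/1089 = (1/1089)*(-481) = -481/1089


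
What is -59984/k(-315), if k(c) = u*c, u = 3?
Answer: 59984/945 ≈ 63.475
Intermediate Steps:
k(c) = 3*c
-59984/k(-315) = -59984/(3*(-315)) = -59984/(-945) = -59984*(-1/945) = 59984/945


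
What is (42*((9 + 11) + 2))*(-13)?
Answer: -12012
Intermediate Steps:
(42*((9 + 11) + 2))*(-13) = (42*(20 + 2))*(-13) = (42*22)*(-13) = 924*(-13) = -12012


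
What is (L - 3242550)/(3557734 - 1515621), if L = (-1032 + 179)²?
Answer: -58487/47491 ≈ -1.2315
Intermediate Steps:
L = 727609 (L = (-853)² = 727609)
(L - 3242550)/(3557734 - 1515621) = (727609 - 3242550)/(3557734 - 1515621) = -2514941/2042113 = -2514941*1/2042113 = -58487/47491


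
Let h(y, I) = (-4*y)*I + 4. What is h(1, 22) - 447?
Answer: -531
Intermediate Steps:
h(y, I) = 4 - 4*I*y (h(y, I) = -4*I*y + 4 = 4 - 4*I*y)
h(1, 22) - 447 = (4 - 4*22*1) - 447 = (4 - 88) - 447 = -84 - 447 = -531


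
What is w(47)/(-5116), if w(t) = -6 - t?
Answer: 53/5116 ≈ 0.010360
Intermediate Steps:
w(47)/(-5116) = (-6 - 1*47)/(-5116) = (-6 - 47)*(-1/5116) = -53*(-1/5116) = 53/5116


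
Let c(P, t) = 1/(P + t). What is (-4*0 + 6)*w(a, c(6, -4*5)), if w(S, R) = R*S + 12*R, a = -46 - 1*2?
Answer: 108/7 ≈ 15.429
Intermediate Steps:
a = -48 (a = -46 - 2 = -48)
w(S, R) = 12*R + R*S
(-4*0 + 6)*w(a, c(6, -4*5)) = (-4*0 + 6)*((12 - 48)/(6 - 4*5)) = (0 + 6)*(-36/(6 - 20)) = 6*(-36/(-14)) = 6*(-1/14*(-36)) = 6*(18/7) = 108/7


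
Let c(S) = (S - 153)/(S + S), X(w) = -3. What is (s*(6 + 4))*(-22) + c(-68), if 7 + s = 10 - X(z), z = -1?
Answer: -10547/8 ≈ -1318.4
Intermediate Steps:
s = 6 (s = -7 + (10 - 1*(-3)) = -7 + (10 + 3) = -7 + 13 = 6)
c(S) = (-153 + S)/(2*S) (c(S) = (-153 + S)/((2*S)) = (-153 + S)*(1/(2*S)) = (-153 + S)/(2*S))
(s*(6 + 4))*(-22) + c(-68) = (6*(6 + 4))*(-22) + (½)*(-153 - 68)/(-68) = (6*10)*(-22) + (½)*(-1/68)*(-221) = 60*(-22) + 13/8 = -1320 + 13/8 = -10547/8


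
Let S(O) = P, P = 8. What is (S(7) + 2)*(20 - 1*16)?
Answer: 40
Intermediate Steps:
S(O) = 8
(S(7) + 2)*(20 - 1*16) = (8 + 2)*(20 - 1*16) = 10*(20 - 16) = 10*4 = 40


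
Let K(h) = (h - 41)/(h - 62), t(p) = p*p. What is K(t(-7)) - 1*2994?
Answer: -38930/13 ≈ -2994.6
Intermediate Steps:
t(p) = p²
K(h) = (-41 + h)/(-62 + h)
K(t(-7)) - 1*2994 = (-41 + (-7)²)/(-62 + (-7)²) - 1*2994 = (-41 + 49)/(-62 + 49) - 2994 = 8/(-13) - 2994 = -1/13*8 - 2994 = -8/13 - 2994 = -38930/13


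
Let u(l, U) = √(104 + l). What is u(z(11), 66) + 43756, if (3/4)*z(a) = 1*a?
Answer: 43756 + 2*√267/3 ≈ 43767.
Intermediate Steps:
z(a) = 4*a/3 (z(a) = 4*(1*a)/3 = 4*a/3)
u(z(11), 66) + 43756 = √(104 + (4/3)*11) + 43756 = √(104 + 44/3) + 43756 = √(356/3) + 43756 = 2*√267/3 + 43756 = 43756 + 2*√267/3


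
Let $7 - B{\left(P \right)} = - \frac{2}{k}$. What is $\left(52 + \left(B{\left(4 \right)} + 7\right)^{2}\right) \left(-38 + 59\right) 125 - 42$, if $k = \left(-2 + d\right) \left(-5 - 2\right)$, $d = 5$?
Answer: $\frac{13523618}{21} \approx 6.4398 \cdot 10^{5}$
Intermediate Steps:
$k = -21$ ($k = \left(-2 + 5\right) \left(-5 - 2\right) = 3 \left(-7\right) = -21$)
$B{\left(P \right)} = \frac{145}{21}$ ($B{\left(P \right)} = 7 - - \frac{2}{-21} = 7 - \left(-2\right) \left(- \frac{1}{21}\right) = 7 - \frac{2}{21} = \frac{145}{21}$)
$\left(52 + \left(B{\left(4 \right)} + 7\right)^{2}\right) \left(-38 + 59\right) 125 - 42 = \left(52 + \left(\frac{145}{21} + 7\right)^{2}\right) \left(-38 + 59\right) 125 - 42 = \left(52 + \left(\frac{292}{21}\right)^{2}\right) 21 \cdot 125 - 42 = \left(52 + \frac{85264}{441}\right) 21 \cdot 125 - 42 = \frac{108196}{441} \cdot 21 \cdot 125 - 42 = \frac{108196}{21} \cdot 125 - 42 = \frac{13524500}{21} - 42 = \frac{13523618}{21}$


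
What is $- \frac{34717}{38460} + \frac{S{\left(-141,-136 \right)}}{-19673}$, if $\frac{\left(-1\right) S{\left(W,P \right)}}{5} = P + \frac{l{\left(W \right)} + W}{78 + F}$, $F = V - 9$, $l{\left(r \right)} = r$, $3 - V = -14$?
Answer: $- \frac{30520148963}{32534813940} \approx -0.93808$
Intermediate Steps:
$V = 17$ ($V = 3 - -14 = 3 + 14 = 17$)
$F = 8$ ($F = 17 - 9 = 8$)
$S{\left(W,P \right)} = - 5 P - \frac{5 W}{43}$ ($S{\left(W,P \right)} = - 5 \left(P + \frac{W + W}{78 + 8}\right) = - 5 \left(P + \frac{2 W}{86}\right) = - 5 \left(P + 2 W \frac{1}{86}\right) = - 5 \left(P + \frac{W}{43}\right) = - 5 P - \frac{5 W}{43}$)
$- \frac{34717}{38460} + \frac{S{\left(-141,-136 \right)}}{-19673} = - \frac{34717}{38460} + \frac{\left(-5\right) \left(-136\right) - - \frac{705}{43}}{-19673} = \left(-34717\right) \frac{1}{38460} + \left(680 + \frac{705}{43}\right) \left(- \frac{1}{19673}\right) = - \frac{34717}{38460} + \frac{29945}{43} \left(- \frac{1}{19673}\right) = - \frac{34717}{38460} - \frac{29945}{845939} = - \frac{30520148963}{32534813940}$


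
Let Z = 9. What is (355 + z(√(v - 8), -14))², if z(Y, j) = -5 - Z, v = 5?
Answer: 116281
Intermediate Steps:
z(Y, j) = -14 (z(Y, j) = -5 - 1*9 = -5 - 9 = -14)
(355 + z(√(v - 8), -14))² = (355 - 14)² = 341² = 116281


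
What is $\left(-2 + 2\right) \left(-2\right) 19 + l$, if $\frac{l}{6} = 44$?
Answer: $264$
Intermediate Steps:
$l = 264$ ($l = 6 \cdot 44 = 264$)
$\left(-2 + 2\right) \left(-2\right) 19 + l = \left(-2 + 2\right) \left(-2\right) 19 + 264 = 0 \left(-2\right) 19 + 264 = 0 \cdot 19 + 264 = 0 + 264 = 264$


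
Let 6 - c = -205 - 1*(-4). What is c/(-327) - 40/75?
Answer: -1907/1635 ≈ -1.1664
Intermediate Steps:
c = 207 (c = 6 - (-205 - 1*(-4)) = 6 - (-205 + 4) = 6 - 1*(-201) = 6 + 201 = 207)
c/(-327) - 40/75 = 207/(-327) - 40/75 = 207*(-1/327) - 40*1/75 = -69/109 - 8/15 = -1907/1635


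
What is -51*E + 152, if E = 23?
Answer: -1021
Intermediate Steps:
-51*E + 152 = -51*23 + 152 = -1173 + 152 = -1021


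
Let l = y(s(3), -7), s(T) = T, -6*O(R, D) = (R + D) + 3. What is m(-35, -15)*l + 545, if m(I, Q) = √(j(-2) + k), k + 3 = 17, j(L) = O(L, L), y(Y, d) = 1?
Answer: 545 + √510/6 ≈ 548.76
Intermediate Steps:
O(R, D) = -½ - D/6 - R/6 (O(R, D) = -((R + D) + 3)/6 = -((D + R) + 3)/6 = -(3 + D + R)/6 = -½ - D/6 - R/6)
j(L) = -½ - L/3 (j(L) = -½ - L/6 - L/6 = -½ - L/3)
k = 14 (k = -3 + 17 = 14)
l = 1
m(I, Q) = √510/6 (m(I, Q) = √((-½ - ⅓*(-2)) + 14) = √((-½ + ⅔) + 14) = √(⅙ + 14) = √(85/6) = √510/6)
m(-35, -15)*l + 545 = (√510/6)*1 + 545 = √510/6 + 545 = 545 + √510/6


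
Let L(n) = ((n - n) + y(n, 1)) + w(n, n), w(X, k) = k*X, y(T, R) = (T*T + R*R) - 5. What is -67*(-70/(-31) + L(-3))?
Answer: -33768/31 ≈ -1089.3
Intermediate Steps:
y(T, R) = -5 + R**2 + T**2 (y(T, R) = (T**2 + R**2) - 5 = (R**2 + T**2) - 5 = -5 + R**2 + T**2)
w(X, k) = X*k
L(n) = -4 + 2*n**2 (L(n) = ((n - n) + (-5 + 1**2 + n**2)) + n*n = (0 + (-5 + 1 + n**2)) + n**2 = (0 + (-4 + n**2)) + n**2 = (-4 + n**2) + n**2 = -4 + 2*n**2)
-67*(-70/(-31) + L(-3)) = -67*(-70/(-31) + (-4 + 2*(-3)**2)) = -67*(-70*(-1/31) + (-4 + 2*9)) = -67*(70/31 + (-4 + 18)) = -67*(70/31 + 14) = -67*504/31 = -33768/31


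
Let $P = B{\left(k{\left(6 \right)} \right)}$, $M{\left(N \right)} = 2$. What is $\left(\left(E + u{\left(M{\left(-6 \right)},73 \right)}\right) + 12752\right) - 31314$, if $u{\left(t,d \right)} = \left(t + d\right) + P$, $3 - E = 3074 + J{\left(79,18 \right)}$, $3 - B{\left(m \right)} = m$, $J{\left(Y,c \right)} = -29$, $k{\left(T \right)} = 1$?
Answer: $-21527$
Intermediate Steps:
$B{\left(m \right)} = 3 - m$
$E = -3042$ ($E = 3 - \left(3074 - 29\right) = 3 - 3045 = -3042$)
$P = 2$ ($P = 3 - 1 = 2$)
$u{\left(t,d \right)} = 2 + d + t$ ($u{\left(t,d \right)} = \left(t + d\right) + 2 = \left(d + t\right) + 2 = 2 + d + t$)
$\left(\left(E + u{\left(M{\left(-6 \right)},73 \right)}\right) + 12752\right) - 31314 = \left(\left(-3042 + \left(2 + 73 + 2\right)\right) + 12752\right) - 31314 = \left(\left(-3042 + 77\right) + 12752\right) - 31314 = \left(-2965 + 12752\right) - 31314 = 9787 - 31314 = -21527$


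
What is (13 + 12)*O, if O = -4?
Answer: -100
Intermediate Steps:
(13 + 12)*O = (13 + 12)*(-4) = 25*(-4) = -100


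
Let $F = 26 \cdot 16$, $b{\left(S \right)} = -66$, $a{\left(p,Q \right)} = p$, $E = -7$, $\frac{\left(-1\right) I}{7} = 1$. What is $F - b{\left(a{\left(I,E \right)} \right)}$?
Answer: $482$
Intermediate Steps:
$I = -7$ ($I = \left(-7\right) 1 = -7$)
$F = 416$
$F - b{\left(a{\left(I,E \right)} \right)} = 416 - -66 = 416 + 66 = 482$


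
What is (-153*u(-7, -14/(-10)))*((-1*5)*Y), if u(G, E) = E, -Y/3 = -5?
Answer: 16065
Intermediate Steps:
Y = 15 (Y = -3*(-5) = 15)
(-153*u(-7, -14/(-10)))*((-1*5)*Y) = (-(-2142)/(-10))*(-1*5*15) = (-(-2142)*(-1)/10)*(-5*15) = -153*7/5*(-75) = -1071/5*(-75) = 16065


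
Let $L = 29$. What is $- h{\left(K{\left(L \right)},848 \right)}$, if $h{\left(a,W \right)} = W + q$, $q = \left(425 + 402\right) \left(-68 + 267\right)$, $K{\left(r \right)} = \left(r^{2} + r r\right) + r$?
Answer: $-165421$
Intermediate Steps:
$K{\left(r \right)} = r + 2 r^{2}$ ($K{\left(r \right)} = \left(r^{2} + r^{2}\right) + r = 2 r^{2} + r = r + 2 r^{2}$)
$q = 164573$ ($q = 827 \cdot 199 = 164573$)
$h{\left(a,W \right)} = 164573 + W$ ($h{\left(a,W \right)} = W + 164573 = 164573 + W$)
$- h{\left(K{\left(L \right)},848 \right)} = - (164573 + 848) = \left(-1\right) 165421 = -165421$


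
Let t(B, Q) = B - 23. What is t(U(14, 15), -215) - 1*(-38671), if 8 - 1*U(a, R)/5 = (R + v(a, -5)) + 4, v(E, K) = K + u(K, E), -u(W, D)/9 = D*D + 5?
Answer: 47663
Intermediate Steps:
u(W, D) = -45 - 9*D² (u(W, D) = -9*(D*D + 5) = -9*(D² + 5) = -9*(5 + D²) = -45 - 9*D²)
v(E, K) = -45 + K - 9*E² (v(E, K) = K + (-45 - 9*E²) = -45 + K - 9*E²)
U(a, R) = 270 - 5*R + 45*a² (U(a, R) = 40 - 5*((R + (-45 - 5 - 9*a²)) + 4) = 40 - 5*((R + (-50 - 9*a²)) + 4) = 40 - 5*((-50 + R - 9*a²) + 4) = 40 - 5*(-46 + R - 9*a²) = 40 + (230 - 5*R + 45*a²) = 270 - 5*R + 45*a²)
t(B, Q) = -23 + B
t(U(14, 15), -215) - 1*(-38671) = (-23 + (270 - 5*15 + 45*14²)) - 1*(-38671) = (-23 + (270 - 75 + 45*196)) + 38671 = (-23 + (270 - 75 + 8820)) + 38671 = (-23 + 9015) + 38671 = 8992 + 38671 = 47663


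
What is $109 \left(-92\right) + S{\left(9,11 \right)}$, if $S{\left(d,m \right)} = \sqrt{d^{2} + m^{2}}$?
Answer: $-10028 + \sqrt{202} \approx -10014.0$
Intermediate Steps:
$109 \left(-92\right) + S{\left(9,11 \right)} = 109 \left(-92\right) + \sqrt{9^{2} + 11^{2}} = -10028 + \sqrt{81 + 121} = -10028 + \sqrt{202}$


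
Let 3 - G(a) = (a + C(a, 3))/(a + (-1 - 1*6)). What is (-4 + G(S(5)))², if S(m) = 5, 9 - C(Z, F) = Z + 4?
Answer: 9/4 ≈ 2.2500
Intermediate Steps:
C(Z, F) = 5 - Z (C(Z, F) = 9 - (Z + 4) = 9 - (4 + Z) = 9 + (-4 - Z) = 5 - Z)
G(a) = 3 - 5/(-7 + a) (G(a) = 3 - (a + (5 - a))/(a + (-1 - 1*6)) = 3 - 5/(a + (-1 - 6)) = 3 - 5/(a - 7) = 3 - 5/(-7 + a))
(-4 + G(S(5)))² = (-4 + (-26 + 3*5)/(-7 + 5))² = (-4 + (-26 + 15)/(-2))² = (-4 - ½*(-11))² = (-4 + 11/2)² = (3/2)² = 9/4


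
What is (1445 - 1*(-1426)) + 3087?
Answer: 5958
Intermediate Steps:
(1445 - 1*(-1426)) + 3087 = (1445 + 1426) + 3087 = 2871 + 3087 = 5958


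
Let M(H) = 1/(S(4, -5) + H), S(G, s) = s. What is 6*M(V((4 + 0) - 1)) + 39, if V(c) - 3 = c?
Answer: 45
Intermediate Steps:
V(c) = 3 + c
M(H) = 1/(-5 + H)
6*M(V((4 + 0) - 1)) + 39 = 6/(-5 + (3 + ((4 + 0) - 1))) + 39 = 6/(-5 + (3 + (4 - 1))) + 39 = 6/(-5 + (3 + 3)) + 39 = 6/(-5 + 6) + 39 = 6/1 + 39 = 6*1 + 39 = 6 + 39 = 45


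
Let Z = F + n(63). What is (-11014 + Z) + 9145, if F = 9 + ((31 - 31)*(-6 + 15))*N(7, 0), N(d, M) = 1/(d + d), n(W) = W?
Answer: -1797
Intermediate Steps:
N(d, M) = 1/(2*d)
F = 9 (F = 9 + ((31 - 31)*(-6 + 15))*((½)/7) = 9 + (0*9)*((½)*(⅐)) = 9 + 0*(1/14) = 9 + 0 = 9)
Z = 72 (Z = 9 + 63 = 72)
(-11014 + Z) + 9145 = (-11014 + 72) + 9145 = -10942 + 9145 = -1797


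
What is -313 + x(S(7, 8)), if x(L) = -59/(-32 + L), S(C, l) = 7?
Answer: -7766/25 ≈ -310.64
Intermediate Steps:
-313 + x(S(7, 8)) = -313 - 59/(-32 + 7) = -313 - 59/(-25) = -313 - 59*(-1/25) = -313 + 59/25 = -7766/25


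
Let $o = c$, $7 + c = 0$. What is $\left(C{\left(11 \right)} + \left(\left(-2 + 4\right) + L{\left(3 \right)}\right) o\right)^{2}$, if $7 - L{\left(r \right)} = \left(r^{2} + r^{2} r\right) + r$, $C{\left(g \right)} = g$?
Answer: $48841$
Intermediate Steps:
$c = -7$ ($c = -7 + 0 = -7$)
$o = -7$
$L{\left(r \right)} = 7 - r - r^{2} - r^{3}$ ($L{\left(r \right)} = 7 - \left(\left(r^{2} + r^{2} r\right) + r\right) = 7 - \left(\left(r^{2} + r^{3}\right) + r\right) = 7 - \left(r + r^{2} + r^{3}\right) = 7 - r - r^{2} - r^{3}$)
$\left(C{\left(11 \right)} + \left(\left(-2 + 4\right) + L{\left(3 \right)}\right) o\right)^{2} = \left(11 + \left(\left(-2 + 4\right) - 32\right) \left(-7\right)\right)^{2} = \left(11 + \left(2 - 32\right) \left(-7\right)\right)^{2} = \left(11 - -210\right)^{2} = \left(11 + 210\right)^{2} = 221^{2} = 48841$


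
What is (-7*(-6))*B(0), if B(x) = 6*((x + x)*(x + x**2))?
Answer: 0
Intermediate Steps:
B(x) = 12*x*(x + x**2) (B(x) = 6*((2*x)*(x + x**2)) = 6*(2*x*(x + x**2)) = 12*x*(x + x**2))
(-7*(-6))*B(0) = (-7*(-6))*(12*0**2*(1 + 0)) = 42*(12*0*1) = 42*0 = 0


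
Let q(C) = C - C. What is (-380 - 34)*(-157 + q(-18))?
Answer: 64998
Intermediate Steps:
q(C) = 0
(-380 - 34)*(-157 + q(-18)) = (-380 - 34)*(-157 + 0) = -414*(-157) = 64998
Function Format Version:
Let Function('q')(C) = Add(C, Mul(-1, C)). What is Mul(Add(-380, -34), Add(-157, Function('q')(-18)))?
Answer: 64998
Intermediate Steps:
Function('q')(C) = 0
Mul(Add(-380, -34), Add(-157, Function('q')(-18))) = Mul(Add(-380, -34), Add(-157, 0)) = Mul(-414, -157) = 64998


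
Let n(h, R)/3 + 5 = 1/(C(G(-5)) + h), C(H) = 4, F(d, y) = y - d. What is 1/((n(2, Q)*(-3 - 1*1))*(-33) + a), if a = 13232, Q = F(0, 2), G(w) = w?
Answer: 1/11318 ≈ 8.8355e-5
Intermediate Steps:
Q = 2 (Q = 2 - 1*0 = 2 + 0 = 2)
n(h, R) = -15 + 3/(4 + h)
1/((n(2, Q)*(-3 - 1*1))*(-33) + a) = 1/(((3*(-19 - 5*2)/(4 + 2))*(-3 - 1*1))*(-33) + 13232) = 1/(((3*(-19 - 10)/6)*(-3 - 1))*(-33) + 13232) = 1/(((3*(⅙)*(-29))*(-4))*(-33) + 13232) = 1/(-29/2*(-4)*(-33) + 13232) = 1/(58*(-33) + 13232) = 1/(-1914 + 13232) = 1/11318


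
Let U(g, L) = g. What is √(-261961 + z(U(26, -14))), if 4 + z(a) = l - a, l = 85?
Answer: I*√261906 ≈ 511.77*I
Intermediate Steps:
z(a) = 81 - a (z(a) = -4 + (85 - a) = 81 - a)
√(-261961 + z(U(26, -14))) = √(-261961 + (81 - 1*26)) = √(-261961 + (81 - 26)) = √(-261961 + 55) = √(-261906) = I*√261906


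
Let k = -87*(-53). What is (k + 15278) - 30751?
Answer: -10862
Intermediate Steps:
k = 4611 (k = -29*(-159) = 4611)
(k + 15278) - 30751 = (4611 + 15278) - 30751 = 19889 - 30751 = -10862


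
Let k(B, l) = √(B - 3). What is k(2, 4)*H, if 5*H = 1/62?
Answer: I/310 ≈ 0.0032258*I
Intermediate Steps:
k(B, l) = √(-3 + B)
H = 1/310 (H = (⅕)/62 = (⅕)*(1/62) = 1/310 ≈ 0.0032258)
k(2, 4)*H = √(-3 + 2)*(1/310) = √(-1)*(1/310) = I*(1/310) = I/310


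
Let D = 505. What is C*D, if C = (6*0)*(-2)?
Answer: 0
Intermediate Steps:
C = 0 (C = 0*(-2) = 0)
C*D = 0*505 = 0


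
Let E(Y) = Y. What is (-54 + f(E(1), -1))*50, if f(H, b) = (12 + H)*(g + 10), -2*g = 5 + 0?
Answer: 2175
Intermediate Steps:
g = -5/2 (g = -(5 + 0)/2 = -½*5 = -5/2 ≈ -2.5000)
f(H, b) = 90 + 15*H/2 (f(H, b) = (12 + H)*(-5/2 + 10) = (12 + H)*(15/2) = 90 + 15*H/2)
(-54 + f(E(1), -1))*50 = (-54 + (90 + (15/2)*1))*50 = (-54 + (90 + 15/2))*50 = (-54 + 195/2)*50 = (87/2)*50 = 2175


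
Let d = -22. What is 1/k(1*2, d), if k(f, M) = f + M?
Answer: -1/20 ≈ -0.050000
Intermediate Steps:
k(f, M) = M + f
1/k(1*2, d) = 1/(-22 + 1*2) = 1/(-22 + 2) = 1/(-20) = -1/20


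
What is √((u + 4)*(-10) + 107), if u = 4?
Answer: 3*√3 ≈ 5.1962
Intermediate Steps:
√((u + 4)*(-10) + 107) = √((4 + 4)*(-10) + 107) = √(8*(-10) + 107) = √(-80 + 107) = √27 = 3*√3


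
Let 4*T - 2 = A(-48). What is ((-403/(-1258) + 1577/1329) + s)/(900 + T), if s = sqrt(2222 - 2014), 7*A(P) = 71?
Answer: 35272342/21136768185 + 112*sqrt(13)/25285 ≈ 0.017640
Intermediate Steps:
A(P) = 71/7 (A(P) = (1/7)*71 = 71/7)
T = 85/28 (T = 1/2 + (1/4)*(71/7) = 1/2 + 71/28 = 85/28 ≈ 3.0357)
s = 4*sqrt(13) (s = sqrt(208) = 4*sqrt(13) ≈ 14.422)
((-403/(-1258) + 1577/1329) + s)/(900 + T) = ((-403/(-1258) + 1577/1329) + 4*sqrt(13))/(900 + 85/28) = ((-403*(-1/1258) + 1577*(1/1329)) + 4*sqrt(13))/(25285/28) = ((403/1258 + 1577/1329) + 4*sqrt(13))*(28/25285) = (2519453/1671882 + 4*sqrt(13))*(28/25285) = 35272342/21136768185 + 112*sqrt(13)/25285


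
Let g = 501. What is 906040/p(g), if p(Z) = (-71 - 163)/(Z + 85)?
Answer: -265469720/117 ≈ -2.2690e+6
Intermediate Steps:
p(Z) = -234/(85 + Z)
906040/p(g) = 906040/((-234/(85 + 501))) = 906040/((-234/586)) = 906040/((-234*1/586)) = 906040/(-117/293) = 906040*(-293/117) = -265469720/117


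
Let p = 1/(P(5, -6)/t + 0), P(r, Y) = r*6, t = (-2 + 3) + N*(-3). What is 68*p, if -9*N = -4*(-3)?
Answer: 34/3 ≈ 11.333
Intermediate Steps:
N = -4/3 (N = -(-4)*(-3)/9 = -1/9*12 = -4/3 ≈ -1.3333)
t = 5 (t = (-2 + 3) - 4/3*(-3) = 1 + 4 = 5)
P(r, Y) = 6*r
p = 1/6 (p = 1/((6*5)/5 + 0) = 1/(30*(1/5) + 0) = 1/(6 + 0) = 1/6 ≈ 0.16667)
68*p = 68*(1/6) = 34/3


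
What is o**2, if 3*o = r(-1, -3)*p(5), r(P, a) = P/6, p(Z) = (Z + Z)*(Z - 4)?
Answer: 25/81 ≈ 0.30864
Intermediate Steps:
p(Z) = 2*Z*(-4 + Z) (p(Z) = (2*Z)*(-4 + Z) = 2*Z*(-4 + Z))
r(P, a) = P/6 (r(P, a) = P*(1/6) = P/6)
o = -5/9 (o = (((1/6)*(-1))*(2*5*(-4 + 5)))/3 = (-5/3)/3 = (-1/6*10)/3 = (1/3)*(-5/3) = -5/9 ≈ -0.55556)
o**2 = (-5/9)**2 = 25/81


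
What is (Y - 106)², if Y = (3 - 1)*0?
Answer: 11236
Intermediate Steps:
Y = 0 (Y = 2*0 = 0)
(Y - 106)² = (0 - 106)² = (-106)² = 11236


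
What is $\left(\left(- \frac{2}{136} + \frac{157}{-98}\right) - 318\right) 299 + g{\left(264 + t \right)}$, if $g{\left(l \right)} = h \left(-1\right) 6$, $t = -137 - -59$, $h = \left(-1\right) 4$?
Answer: $- \frac{318343969}{3332} \approx -95541.0$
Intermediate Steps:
$h = -4$
$t = -78$ ($t = -137 + 59 = -78$)
$g{\left(l \right)} = 24$ ($g{\left(l \right)} = \left(-4\right) \left(-1\right) 6 = 4 \cdot 6 = 24$)
$\left(\left(- \frac{2}{136} + \frac{157}{-98}\right) - 318\right) 299 + g{\left(264 + t \right)} = \left(\left(- \frac{2}{136} + \frac{157}{-98}\right) - 318\right) 299 + 24 = \left(\left(\left(-2\right) \frac{1}{136} + 157 \left(- \frac{1}{98}\right)\right) - 318\right) 299 + 24 = \left(\left(- \frac{1}{68} - \frac{157}{98}\right) - 318\right) 299 + 24 = \left(- \frac{5387}{3332} - 318\right) 299 + 24 = \left(- \frac{1064963}{3332}\right) 299 + 24 = - \frac{318423937}{3332} + 24 = - \frac{318343969}{3332}$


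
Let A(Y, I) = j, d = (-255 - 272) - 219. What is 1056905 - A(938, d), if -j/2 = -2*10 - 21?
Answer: 1056823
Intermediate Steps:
d = -746 (d = -527 - 219 = -746)
j = 82 (j = -2*(-2*10 - 21) = -2*(-20 - 21) = -2*(-41) = 82)
A(Y, I) = 82
1056905 - A(938, d) = 1056905 - 1*82 = 1056905 - 82 = 1056823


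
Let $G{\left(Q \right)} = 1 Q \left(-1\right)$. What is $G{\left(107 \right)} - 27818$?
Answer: $-27925$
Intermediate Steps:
$G{\left(Q \right)} = - Q$ ($G{\left(Q \right)} = Q \left(-1\right) = - Q$)
$G{\left(107 \right)} - 27818 = \left(-1\right) 107 - 27818 = -107 - 27818 = -27925$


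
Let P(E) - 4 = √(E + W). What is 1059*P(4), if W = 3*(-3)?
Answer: 4236 + 1059*I*√5 ≈ 4236.0 + 2368.0*I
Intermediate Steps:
W = -9
P(E) = 4 + √(-9 + E) (P(E) = 4 + √(E - 9) = 4 + √(-9 + E))
1059*P(4) = 1059*(4 + √(-9 + 4)) = 1059*(4 + √(-5)) = 1059*(4 + I*√5) = 4236 + 1059*I*√5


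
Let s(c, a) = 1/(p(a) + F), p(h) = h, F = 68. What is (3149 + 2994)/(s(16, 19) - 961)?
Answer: -534441/83606 ≈ -6.3924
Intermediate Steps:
s(c, a) = 1/(68 + a) (s(c, a) = 1/(a + 68) = 1/(68 + a))
(3149 + 2994)/(s(16, 19) - 961) = (3149 + 2994)/(1/(68 + 19) - 961) = 6143/(1/87 - 961) = 6143/(-83606/87) = 6143*(-87/83606) = -534441/83606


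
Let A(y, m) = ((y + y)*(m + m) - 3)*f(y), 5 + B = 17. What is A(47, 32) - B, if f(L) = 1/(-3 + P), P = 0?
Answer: -6049/3 ≈ -2016.3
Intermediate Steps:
B = 12 (B = -5 + 17 = 12)
f(L) = -1/3 (f(L) = 1/(-3 + 0) = 1/(-3) = -1/3)
A(y, m) = 1 - 4*m*y/3 (A(y, m) = ((y + y)*(m + m) - 3)*(-1/3) = ((2*y)*(2*m) - 3)*(-1/3) = (4*m*y - 3)*(-1/3) = (-3 + 4*m*y)*(-1/3) = 1 - 4*m*y/3)
A(47, 32) - B = (1 - 4/3*32*47) - 1*12 = (1 - 6016/3) - 12 = -6013/3 - 12 = -6049/3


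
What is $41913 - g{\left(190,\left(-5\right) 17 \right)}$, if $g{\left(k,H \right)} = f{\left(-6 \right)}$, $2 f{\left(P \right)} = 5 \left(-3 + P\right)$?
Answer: $\frac{83871}{2} \approx 41936.0$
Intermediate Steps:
$f{\left(P \right)} = - \frac{15}{2} + \frac{5 P}{2}$ ($f{\left(P \right)} = \frac{5 \left(-3 + P\right)}{2} = \frac{-15 + 5 P}{2} = - \frac{15}{2} + \frac{5 P}{2}$)
$g{\left(k,H \right)} = - \frac{45}{2}$ ($g{\left(k,H \right)} = - \frac{15}{2} + \frac{5}{2} \left(-6\right) = - \frac{15}{2} - 15 = - \frac{45}{2}$)
$41913 - g{\left(190,\left(-5\right) 17 \right)} = 41913 - - \frac{45}{2} = 41913 + \frac{45}{2} = \frac{83871}{2}$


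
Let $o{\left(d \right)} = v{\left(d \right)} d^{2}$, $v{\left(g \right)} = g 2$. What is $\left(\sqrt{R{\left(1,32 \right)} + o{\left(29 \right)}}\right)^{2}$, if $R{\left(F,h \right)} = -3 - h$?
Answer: $48743$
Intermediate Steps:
$v{\left(g \right)} = 2 g$
$o{\left(d \right)} = 2 d^{3}$ ($o{\left(d \right)} = 2 d d^{2} = 2 d^{3}$)
$\left(\sqrt{R{\left(1,32 \right)} + o{\left(29 \right)}}\right)^{2} = \left(\sqrt{\left(-3 - 32\right) + 2 \cdot 29^{3}}\right)^{2} = \left(\sqrt{\left(-3 - 32\right) + 2 \cdot 24389}\right)^{2} = \left(\sqrt{-35 + 48778}\right)^{2} = \left(\sqrt{48743}\right)^{2} = 48743$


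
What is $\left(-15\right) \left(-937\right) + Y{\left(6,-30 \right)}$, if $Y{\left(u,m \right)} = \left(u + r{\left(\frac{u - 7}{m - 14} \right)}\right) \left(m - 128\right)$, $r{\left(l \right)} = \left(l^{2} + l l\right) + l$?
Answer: $\frac{6341971}{484} \approx 13103.0$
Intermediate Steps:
$r{\left(l \right)} = l + 2 l^{2}$ ($r{\left(l \right)} = \left(l^{2} + l^{2}\right) + l = 2 l^{2} + l = l + 2 l^{2}$)
$Y{\left(u,m \right)} = \left(-128 + m\right) \left(u + \frac{\left(1 + \frac{2 \left(-7 + u\right)}{-14 + m}\right) \left(-7 + u\right)}{-14 + m}\right)$ ($Y{\left(u,m \right)} = \left(u + \frac{u - 7}{m - 14} \left(1 + 2 \frac{u - 7}{m - 14}\right)\right) \left(m - 128\right) = \left(u + \frac{-7 + u}{-14 + m} \left(1 + 2 \frac{-7 + u}{-14 + m}\right)\right) \left(-128 + m\right) = \left(u + \frac{-7 + u}{-14 + m} \left(1 + \frac{2 \left(-7 + u\right)}{-14 + m}\right)\right) \left(-128 + m\right) = \left(u + \frac{\left(1 + \frac{2 \left(-7 + u\right)}{-14 + m}\right) \left(-7 + u\right)}{-14 + m}\right) \left(-128 + m\right) = \left(-128 + m\right) \left(u + \frac{\left(1 + \frac{2 \left(-7 + u\right)}{-14 + m}\right) \left(-7 + u\right)}{-14 + m}\right)$)
$\left(-15\right) \left(-937\right) + Y{\left(6,-30 \right)} = \left(-15\right) \left(-937\right) + \frac{- 128 \left(-7 + 6\right) \left(-28 - 30 + 2 \cdot 6\right) - 30 \left(-7 + 6\right) \left(-28 - 30 + 2 \cdot 6\right) + 6 \left(-14 - 30\right)^{2} \left(-128 - 30\right)}{\left(-14 - 30\right)^{2}} = 14055 + \frac{\left(-128\right) \left(-1\right) \left(-28 - 30 + 12\right) - - 30 \left(-28 - 30 + 12\right) + 6 \left(-44\right)^{2} \left(-158\right)}{1936} = 14055 + \frac{\left(-128\right) \left(-1\right) \left(-46\right) - \left(-30\right) \left(-46\right) + 6 \cdot 1936 \left(-158\right)}{1936} = 14055 + \frac{-5888 - 1380 - 1835328}{1936} = 14055 + \frac{1}{1936} \left(-1842596\right) = 14055 - \frac{460649}{484} = \frac{6341971}{484}$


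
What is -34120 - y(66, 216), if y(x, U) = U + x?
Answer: -34402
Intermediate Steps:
-34120 - y(66, 216) = -34120 - (216 + 66) = -34120 - 1*282 = -34120 - 282 = -34402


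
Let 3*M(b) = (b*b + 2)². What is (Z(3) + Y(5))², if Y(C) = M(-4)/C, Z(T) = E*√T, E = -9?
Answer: 17739/25 - 1944*√3/5 ≈ 36.139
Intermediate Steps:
M(b) = (2 + b²)²/3 (M(b) = (b*b + 2)²/3 = (b² + 2)²/3 = (2 + b²)²/3)
Z(T) = -9*√T
Y(C) = 108/C (Y(C) = ((2 + (-4)²)²/3)/C = ((2 + 16)²/3)/C = ((⅓)*18²)/C = ((⅓)*324)/C = 108/C)
(Z(3) + Y(5))² = (-9*√3 + 108/5)² = (108/5 - 9*√3)²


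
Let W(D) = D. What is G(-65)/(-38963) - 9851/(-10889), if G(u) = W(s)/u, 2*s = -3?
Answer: 49897154023/55154853910 ≈ 0.90467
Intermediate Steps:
s = -3/2 (s = (½)*(-3) = -3/2 ≈ -1.5000)
G(u) = -3/(2*u)
G(-65)/(-38963) - 9851/(-10889) = -3/2/(-65)/(-38963) - 9851/(-10889) = -3/2*(-1/65)*(-1/38963) - 9851*(-1/10889) = (3/130)*(-1/38963) + 9851/10889 = -3/5065190 + 9851/10889 = 49897154023/55154853910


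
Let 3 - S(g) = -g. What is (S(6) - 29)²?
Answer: 400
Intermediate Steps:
S(g) = 3 + g (S(g) = 3 - (-1)*g = 3 + g)
(S(6) - 29)² = ((3 + 6) - 29)² = (9 - 29)² = (-20)² = 400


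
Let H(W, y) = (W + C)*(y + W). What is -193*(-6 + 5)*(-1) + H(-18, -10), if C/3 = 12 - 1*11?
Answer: 227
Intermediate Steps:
C = 3 (C = 3*(12 - 1*11) = 3*(12 - 11) = 3*1 = 3)
H(W, y) = (3 + W)*(W + y) (H(W, y) = (W + 3)*(y + W) = (3 + W)*(W + y))
-193*(-6 + 5)*(-1) + H(-18, -10) = -193*(-6 + 5)*(-1) + ((-18)² + 3*(-18) + 3*(-10) - 18*(-10)) = -(-193)*(-1) + (324 - 54 - 30 + 180) = -193*1 + 420 = -193 + 420 = 227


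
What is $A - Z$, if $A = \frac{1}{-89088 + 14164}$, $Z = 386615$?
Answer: $- \frac{28966742261}{74924} \approx -3.8662 \cdot 10^{5}$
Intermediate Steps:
$A = - \frac{1}{74924}$ ($A = \frac{1}{-74924} = - \frac{1}{74924} \approx -1.3347 \cdot 10^{-5}$)
$A - Z = - \frac{1}{74924} - 386615 = - \frac{28966742261}{74924}$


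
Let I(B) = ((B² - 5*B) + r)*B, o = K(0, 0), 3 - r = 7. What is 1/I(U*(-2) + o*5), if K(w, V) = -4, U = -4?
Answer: -1/2400 ≈ -0.00041667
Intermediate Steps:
r = -4 (r = 3 - 1*7 = 3 - 7 = -4)
o = -4
I(B) = B*(-4 + B² - 5*B) (I(B) = ((B² - 5*B) - 4)*B = (-4 + B² - 5*B)*B = B*(-4 + B² - 5*B))
1/I(U*(-2) + o*5) = 1/((-4*(-2) - 4*5)*(-4 + (-4*(-2) - 4*5)² - 5*(-4*(-2) - 4*5))) = 1/((8 - 20)*(-4 + (8 - 20)² - 5*(8 - 20))) = 1/(-12*(-4 + (-12)² - 5*(-12))) = 1/(-12*(-4 + 144 + 60)) = 1/(-12*200) = 1/(-2400) = -1/2400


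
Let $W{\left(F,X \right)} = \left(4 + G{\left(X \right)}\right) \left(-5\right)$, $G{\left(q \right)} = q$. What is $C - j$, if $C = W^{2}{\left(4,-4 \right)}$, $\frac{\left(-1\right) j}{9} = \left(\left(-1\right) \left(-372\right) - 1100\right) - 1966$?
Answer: $-24246$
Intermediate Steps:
$W{\left(F,X \right)} = -20 - 5 X$ ($W{\left(F,X \right)} = \left(4 + X\right) \left(-5\right) = -20 - 5 X$)
$j = 24246$ ($j = - 9 \left(\left(\left(-1\right) \left(-372\right) - 1100\right) - 1966\right) = - 9 \left(\left(372 - 1100\right) - 1966\right) = - 9 \left(-728 - 1966\right) = \left(-9\right) \left(-2694\right) = 24246$)
$C = 0$ ($C = \left(-20 - -20\right)^{2} = \left(-20 + 20\right)^{2} = 0^{2} = 0$)
$C - j = 0 - 24246 = -24246$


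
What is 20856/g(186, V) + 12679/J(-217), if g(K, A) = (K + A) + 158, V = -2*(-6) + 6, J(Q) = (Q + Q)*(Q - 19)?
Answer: 34528141/598024 ≈ 57.737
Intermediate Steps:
J(Q) = 2*Q*(-19 + Q) (J(Q) = (2*Q)*(-19 + Q) = 2*Q*(-19 + Q))
V = 18 (V = 12 + 6 = 18)
g(K, A) = 158 + A + K (g(K, A) = (A + K) + 158 = 158 + A + K)
20856/g(186, V) + 12679/J(-217) = 20856/(158 + 18 + 186) + 12679/((2*(-217)*(-19 - 217))) = 20856/362 + 12679/((2*(-217)*(-236))) = 20856*(1/362) + 12679/102424 = 10428/181 + 12679*(1/102424) = 10428/181 + 409/3304 = 34528141/598024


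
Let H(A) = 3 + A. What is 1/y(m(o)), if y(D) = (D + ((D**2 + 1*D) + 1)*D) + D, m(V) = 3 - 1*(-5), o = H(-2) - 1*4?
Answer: 1/600 ≈ 0.0016667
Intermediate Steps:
o = -3 (o = (3 - 2) - 1*4 = 1 - 4 = -3)
m(V) = 8 (m(V) = 3 + 5 = 8)
y(D) = 2*D + D*(1 + D + D**2) (y(D) = (D + ((D**2 + D) + 1)*D) + D = (D + ((D + D**2) + 1)*D) + D = (D + (1 + D + D**2)*D) + D = (D + D*(1 + D + D**2)) + D = 2*D + D*(1 + D + D**2))
1/y(m(o)) = 1/(8*(3 + 8 + 8**2)) = 1/(8*(3 + 8 + 64)) = 1/(8*75) = 1/600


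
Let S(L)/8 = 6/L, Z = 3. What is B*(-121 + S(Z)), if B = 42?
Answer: -4410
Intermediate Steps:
S(L) = 48/L (S(L) = 8*(6/L) = 48/L)
B*(-121 + S(Z)) = 42*(-121 + 48/3) = 42*(-121 + 48*(⅓)) = 42*(-121 + 16) = 42*(-105) = -4410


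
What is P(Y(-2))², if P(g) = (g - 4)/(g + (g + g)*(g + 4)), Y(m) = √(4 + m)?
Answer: 1089/5329 - 680*√2/5329 ≈ 0.023895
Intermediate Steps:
P(g) = (-4 + g)/(g + 2*g*(4 + g)) (P(g) = (-4 + g)/(g + (2*g)*(4 + g)) = (-4 + g)/(g + 2*g*(4 + g)))
P(Y(-2))² = ((-4 + √(4 - 2))/((√(4 - 2))*(9 + 2*√(4 - 2))))² = ((-4 + √2)/((√2)*(9 + 2*√2)))² = ((√2/2)*(-4 + √2)/(9 + 2*√2))² = (√2*(-4 + √2)/(2*(9 + 2*√2)))² = (-4 + √2)²/(2*(9 + 2*√2)²)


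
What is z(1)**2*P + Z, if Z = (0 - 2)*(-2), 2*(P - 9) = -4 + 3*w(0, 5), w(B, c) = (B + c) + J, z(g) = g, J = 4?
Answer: 49/2 ≈ 24.500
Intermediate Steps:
w(B, c) = 4 + B + c (w(B, c) = (B + c) + 4 = 4 + B + c)
P = 41/2 (P = 9 + (-4 + 3*(4 + 0 + 5))/2 = 9 + (-4 + 3*9)/2 = 9 + (-4 + 27)/2 = 9 + (1/2)*23 = 9 + 23/2 = 41/2 ≈ 20.500)
Z = 4 (Z = -2*(-2) = 4)
z(1)**2*P + Z = 1**2*(41/2) + 4 = 1*(41/2) + 4 = 41/2 + 4 = 49/2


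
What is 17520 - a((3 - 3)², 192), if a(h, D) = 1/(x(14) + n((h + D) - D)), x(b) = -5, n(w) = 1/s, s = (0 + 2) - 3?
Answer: 105121/6 ≈ 17520.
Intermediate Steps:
s = -1 (s = 2 - 3 = -1)
n(w) = -1 (n(w) = 1/(-1) = -1)
a(h, D) = -⅙ (a(h, D) = 1/(-5 - 1) = 1/(-6) = -⅙)
17520 - a((3 - 3)², 192) = 17520 - 1*(-⅙) = 17520 + ⅙ = 105121/6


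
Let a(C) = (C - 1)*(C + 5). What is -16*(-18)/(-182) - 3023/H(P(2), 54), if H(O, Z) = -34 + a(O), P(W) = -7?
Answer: 272501/1638 ≈ 166.36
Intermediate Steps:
a(C) = (-1 + C)*(5 + C)
H(O, Z) = -39 + O² + 4*O (H(O, Z) = -34 + (-5 + O² + 4*O) = -39 + O² + 4*O)
-16*(-18)/(-182) - 3023/H(P(2), 54) = -16*(-18)/(-182) - 3023/(-39 + (-7)² + 4*(-7)) = 288*(-1/182) - 3023/(-39 + 49 - 28) = -144/91 - 3023/(-18) = -144/91 - 3023*(-1/18) = -144/91 + 3023/18 = 272501/1638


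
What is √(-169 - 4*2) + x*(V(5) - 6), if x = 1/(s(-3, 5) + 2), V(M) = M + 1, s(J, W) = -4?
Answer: I*√177 ≈ 13.304*I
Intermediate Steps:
V(M) = 1 + M
x = -½ (x = 1/(-4 + 2) = 1/(-2) = -½ ≈ -0.50000)
√(-169 - 4*2) + x*(V(5) - 6) = √(-169 - 4*2) - ((1 + 5) - 6)/2 = √(-169 - 8) - (6 - 6)/2 = √(-177) - ½*0 = I*√177 + 0 = I*√177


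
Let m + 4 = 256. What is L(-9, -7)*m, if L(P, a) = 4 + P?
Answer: -1260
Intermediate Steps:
m = 252 (m = -4 + 256 = 252)
L(-9, -7)*m = (4 - 9)*252 = -5*252 = -1260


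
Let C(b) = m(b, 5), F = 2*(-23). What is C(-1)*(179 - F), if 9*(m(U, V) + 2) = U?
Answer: -475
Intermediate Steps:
F = -46
m(U, V) = -2 + U/9
C(b) = -2 + b/9
C(-1)*(179 - F) = (-2 + (⅑)*(-1))*(179 - 1*(-46)) = (-2 - ⅑)*(179 + 46) = -19/9*225 = -475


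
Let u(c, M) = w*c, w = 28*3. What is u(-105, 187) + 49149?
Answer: 40329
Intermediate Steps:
w = 84
u(c, M) = 84*c
u(-105, 187) + 49149 = 84*(-105) + 49149 = -8820 + 49149 = 40329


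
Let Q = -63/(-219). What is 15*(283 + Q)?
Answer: 310200/73 ≈ 4249.3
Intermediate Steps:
Q = 21/73 (Q = -63*(-1/219) = 21/73 ≈ 0.28767)
15*(283 + Q) = 15*(283 + 21/73) = 15*(20680/73) = 310200/73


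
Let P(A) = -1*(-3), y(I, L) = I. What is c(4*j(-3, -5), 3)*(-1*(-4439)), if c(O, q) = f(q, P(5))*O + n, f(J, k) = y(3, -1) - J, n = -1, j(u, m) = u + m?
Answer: -4439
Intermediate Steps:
j(u, m) = m + u
P(A) = 3
f(J, k) = 3 - J
c(O, q) = -1 + O*(3 - q) (c(O, q) = (3 - q)*O - 1 = O*(3 - q) - 1 = -1 + O*(3 - q))
c(4*j(-3, -5), 3)*(-1*(-4439)) = (-1 - 4*(-5 - 3)*(-3 + 3))*(-1*(-4439)) = (-1 - 1*4*(-8)*0)*4439 = (-1 - 1*(-32)*0)*4439 = (-1 + 0)*4439 = -1*4439 = -4439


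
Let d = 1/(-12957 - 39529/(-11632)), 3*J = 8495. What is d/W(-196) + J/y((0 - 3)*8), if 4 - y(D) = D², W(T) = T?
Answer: -5701796016827/1151769598980 ≈ -4.9505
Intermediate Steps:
y(D) = 4 - D²
J = 8495/3 (J = (⅓)*8495 = 8495/3 ≈ 2831.7)
d = -11632/150676295 (d = 1/(-12957 - 39529*(-1/11632)) = 1/(-12957 + 39529/11632) = 1/(-150676295/11632) = -11632/150676295 ≈ -7.7199e-5)
d/W(-196) + J/y((0 - 3)*8) = -11632/150676295/(-196) + 8495/(3*(4 - ((0 - 3)*8)²)) = -11632/150676295*(-1/196) + 8495/(3*(4 - (-3*8)²)) = 2908/7383138455 + 8495/(3*(4 - 1*(-24)²)) = 2908/7383138455 + 8495/(3*(4 - 1*576)) = 2908/7383138455 + 8495/(3*(4 - 576)) = 2908/7383138455 + (8495/3)/(-572) = 2908/7383138455 + (8495/3)*(-1/572) = 2908/7383138455 - 8495/1716 = -5701796016827/1151769598980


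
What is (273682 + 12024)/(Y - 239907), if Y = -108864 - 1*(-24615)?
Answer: -142853/162078 ≈ -0.88138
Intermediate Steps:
Y = -84249 (Y = -108864 + 24615 = -84249)
(273682 + 12024)/(Y - 239907) = (273682 + 12024)/(-84249 - 239907) = 285706/(-324156) = 285706*(-1/324156) = -142853/162078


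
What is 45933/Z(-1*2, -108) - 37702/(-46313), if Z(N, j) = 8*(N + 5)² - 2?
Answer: 2129934169/3241910 ≈ 657.00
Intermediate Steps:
Z(N, j) = -2 + 8*(5 + N)² (Z(N, j) = 8*(5 + N)² - 2 = -2 + 8*(5 + N)²)
45933/Z(-1*2, -108) - 37702/(-46313) = 45933/(-2 + 8*(5 - 1*2)²) - 37702/(-46313) = 45933/(-2 + 8*(5 - 2)²) - 37702*(-1/46313) = 45933/(-2 + 8*3²) + 37702/46313 = 45933/(-2 + 8*9) + 37702/46313 = 45933/(-2 + 72) + 37702/46313 = 45933/70 + 37702/46313 = 2129934169/3241910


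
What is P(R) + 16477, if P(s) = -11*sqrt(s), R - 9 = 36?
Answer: 16477 - 33*sqrt(5) ≈ 16403.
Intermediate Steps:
R = 45 (R = 9 + 36 = 45)
P(R) + 16477 = -33*sqrt(5) + 16477 = 16477 - 33*sqrt(5)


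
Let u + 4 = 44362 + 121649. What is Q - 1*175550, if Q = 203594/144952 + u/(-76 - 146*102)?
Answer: -47612698412059/271205192 ≈ -1.7556e+5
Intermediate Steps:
u = 166007 (u = -4 + (44362 + 121649) = -4 + 166011 = 166007)
Q = -2626956459/271205192 (Q = 203594/144952 + 166007/(-76 - 146*102) = 203594*(1/144952) + 166007/(-76 - 14892) = 101797/72476 + 166007/(-14968) = 101797/72476 + 166007*(-1/14968) = 101797/72476 - 166007/14968 = -2626956459/271205192 ≈ -9.6862)
Q - 1*175550 = -2626956459/271205192 - 1*175550 = -2626956459/271205192 - 175550 = -47612698412059/271205192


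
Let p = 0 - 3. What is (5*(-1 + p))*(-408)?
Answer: 8160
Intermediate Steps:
p = -3
(5*(-1 + p))*(-408) = (5*(-1 - 3))*(-408) = (5*(-4))*(-408) = -20*(-408) = 8160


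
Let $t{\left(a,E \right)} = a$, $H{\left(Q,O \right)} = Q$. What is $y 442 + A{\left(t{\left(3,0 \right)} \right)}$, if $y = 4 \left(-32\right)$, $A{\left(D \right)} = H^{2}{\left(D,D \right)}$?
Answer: $-56567$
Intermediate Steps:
$A{\left(D \right)} = D^{2}$
$y = -128$
$y 442 + A{\left(t{\left(3,0 \right)} \right)} = \left(-128\right) 442 + 3^{2} = -56576 + 9 = -56567$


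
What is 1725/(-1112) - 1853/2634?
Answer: -3302093/1464504 ≈ -2.2548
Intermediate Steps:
1725/(-1112) - 1853/2634 = 1725*(-1/1112) - 1853*1/2634 = -1725/1112 - 1853/2634 = -3302093/1464504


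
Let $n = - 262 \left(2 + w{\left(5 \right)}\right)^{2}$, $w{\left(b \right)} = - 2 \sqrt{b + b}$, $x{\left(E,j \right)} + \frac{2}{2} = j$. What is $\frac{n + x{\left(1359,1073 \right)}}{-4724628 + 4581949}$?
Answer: $\frac{10456}{142679} - \frac{2096 \sqrt{10}}{142679} \approx 0.026829$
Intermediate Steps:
$x{\left(E,j \right)} = -1 + j$
$w{\left(b \right)} = - 2 \sqrt{2} \sqrt{b}$ ($w{\left(b \right)} = - 2 \sqrt{2 b} = - 2 \sqrt{2} \sqrt{b}$)
$n = - 262 \left(2 - 2 \sqrt{10}\right)^{2}$ ($n = - 262 \left(2 - 2 \sqrt{2} \sqrt{5}\right)^{2} = - 262 \left(2 - 2 \sqrt{10}\right)^{2} \approx -4899.9$)
$\frac{n + x{\left(1359,1073 \right)}}{-4724628 + 4581949} = \frac{\left(-11528 + 2096 \sqrt{10}\right) + \left(-1 + 1073\right)}{-4724628 + 4581949} = \frac{\left(-11528 + 2096 \sqrt{10}\right) + 1072}{-142679} = \left(-10456 + 2096 \sqrt{10}\right) \left(- \frac{1}{142679}\right) = \frac{10456}{142679} - \frac{2096 \sqrt{10}}{142679}$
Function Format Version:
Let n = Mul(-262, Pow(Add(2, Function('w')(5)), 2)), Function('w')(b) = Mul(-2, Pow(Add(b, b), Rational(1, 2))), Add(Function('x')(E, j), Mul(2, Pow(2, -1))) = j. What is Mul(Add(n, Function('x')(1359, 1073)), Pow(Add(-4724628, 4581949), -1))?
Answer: Add(Rational(10456, 142679), Mul(Rational(-2096, 142679), Pow(10, Rational(1, 2)))) ≈ 0.026829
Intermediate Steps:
Function('x')(E, j) = Add(-1, j)
Function('w')(b) = Mul(-2, Pow(2, Rational(1, 2)), Pow(b, Rational(1, 2))) (Function('w')(b) = Mul(-2, Pow(Mul(2, b), Rational(1, 2))) = Mul(-2, Mul(Pow(2, Rational(1, 2)), Pow(b, Rational(1, 2)))) = Mul(-2, Pow(2, Rational(1, 2)), Pow(b, Rational(1, 2))))
n = Mul(-262, Pow(Add(2, Mul(-2, Pow(10, Rational(1, 2)))), 2)) (n = Mul(-262, Pow(Add(2, Mul(-2, Pow(2, Rational(1, 2)), Pow(5, Rational(1, 2)))), 2)) = Mul(-262, Pow(Add(2, Mul(-2, Pow(10, Rational(1, 2)))), 2)) ≈ -4899.9)
Mul(Add(n, Function('x')(1359, 1073)), Pow(Add(-4724628, 4581949), -1)) = Mul(Add(Add(-11528, Mul(2096, Pow(10, Rational(1, 2)))), Add(-1, 1073)), Pow(Add(-4724628, 4581949), -1)) = Mul(Add(Add(-11528, Mul(2096, Pow(10, Rational(1, 2)))), 1072), Pow(-142679, -1)) = Mul(Add(-10456, Mul(2096, Pow(10, Rational(1, 2)))), Rational(-1, 142679)) = Add(Rational(10456, 142679), Mul(Rational(-2096, 142679), Pow(10, Rational(1, 2))))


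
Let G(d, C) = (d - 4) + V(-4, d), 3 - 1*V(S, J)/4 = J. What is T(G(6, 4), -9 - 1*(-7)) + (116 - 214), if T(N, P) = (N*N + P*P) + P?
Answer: 4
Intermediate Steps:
V(S, J) = 12 - 4*J
G(d, C) = 8 - 3*d (G(d, C) = (d - 4) + (12 - 4*d) = (-4 + d) + (12 - 4*d) = 8 - 3*d)
T(N, P) = P + N² + P² (T(N, P) = (N² + P²) + P = P + N² + P²)
T(G(6, 4), -9 - 1*(-7)) + (116 - 214) = ((-9 - 1*(-7)) + (8 - 3*6)² + (-9 - 1*(-7))²) + (116 - 214) = ((-9 + 7) + (8 - 18)² + (-9 + 7)²) - 98 = (-2 + (-10)² + (-2)²) - 98 = (-2 + 100 + 4) - 98 = 102 - 98 = 4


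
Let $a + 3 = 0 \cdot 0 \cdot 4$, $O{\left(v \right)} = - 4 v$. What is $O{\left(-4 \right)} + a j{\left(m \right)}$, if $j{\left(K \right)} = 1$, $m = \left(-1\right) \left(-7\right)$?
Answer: $13$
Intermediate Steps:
$m = 7$
$a = -3$ ($a = -3 + 0 \cdot 0 \cdot 4 = -3 + 0 \cdot 4 = -3 + 0 = -3$)
$O{\left(-4 \right)} + a j{\left(m \right)} = \left(-4\right) \left(-4\right) - 3 = 16 - 3 = 13$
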